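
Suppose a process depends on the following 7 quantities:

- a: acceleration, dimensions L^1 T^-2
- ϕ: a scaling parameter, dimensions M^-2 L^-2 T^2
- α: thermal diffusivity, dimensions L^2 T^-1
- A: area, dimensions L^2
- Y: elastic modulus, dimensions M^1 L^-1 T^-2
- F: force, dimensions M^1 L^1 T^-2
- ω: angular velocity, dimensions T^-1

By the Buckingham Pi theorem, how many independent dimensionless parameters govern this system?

4

There are 7 variables and 3 base dimensions (M, L, T).
The dimension matrix has rank 3.
Independent dimensionless groups: 7 − 3 = 4.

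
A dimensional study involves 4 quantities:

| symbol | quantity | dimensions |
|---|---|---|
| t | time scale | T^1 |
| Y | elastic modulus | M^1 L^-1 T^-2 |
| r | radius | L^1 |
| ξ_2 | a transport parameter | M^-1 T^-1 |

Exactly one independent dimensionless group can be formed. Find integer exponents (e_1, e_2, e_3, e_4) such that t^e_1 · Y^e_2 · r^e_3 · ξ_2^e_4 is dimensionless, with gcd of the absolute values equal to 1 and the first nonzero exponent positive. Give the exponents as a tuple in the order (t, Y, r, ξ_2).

(3, 1, 1, 1)

M: e_1·(0) + e_2·(1) + e_3·(0) + e_4·(-1) = 0
L: e_1·(0) + e_2·(-1) + e_3·(1) + e_4·(0) = 0
T: e_1·(1) + e_2·(-2) + e_3·(0) + e_4·(-1) = 0
Solving this homogeneous linear system for the smallest-integer solution (first nonzero entry positive) gives (3, 1, 1, 1).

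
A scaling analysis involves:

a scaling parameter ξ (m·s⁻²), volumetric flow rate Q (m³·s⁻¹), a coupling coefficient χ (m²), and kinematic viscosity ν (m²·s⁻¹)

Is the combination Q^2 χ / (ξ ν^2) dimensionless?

Sum the exponent of each base dimension across the product:
  L: −[ξ]_L + 2·[Q]_L + [χ]_L − 2·[ν]_L = −(1) + 2·(3) + (2) − 2·(2) = 3
  T: −[ξ]_T + 2·[Q]_T + [χ]_T − 2·[ν]_T = −(-2) + 2·(-1) + (0) − 2·(-1) = 2
Net dimensions [L³ T²] ≠ [1] — not dimensionless.

no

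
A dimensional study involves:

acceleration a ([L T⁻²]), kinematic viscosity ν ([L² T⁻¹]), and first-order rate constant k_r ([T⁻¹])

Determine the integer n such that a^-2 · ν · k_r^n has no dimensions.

Balance the T exponent: (-1)·n from k_r, plus −2·(-2) + (-1) = 3 from the rest, must sum to zero.
−n + 3 = 0, so n = 3.

3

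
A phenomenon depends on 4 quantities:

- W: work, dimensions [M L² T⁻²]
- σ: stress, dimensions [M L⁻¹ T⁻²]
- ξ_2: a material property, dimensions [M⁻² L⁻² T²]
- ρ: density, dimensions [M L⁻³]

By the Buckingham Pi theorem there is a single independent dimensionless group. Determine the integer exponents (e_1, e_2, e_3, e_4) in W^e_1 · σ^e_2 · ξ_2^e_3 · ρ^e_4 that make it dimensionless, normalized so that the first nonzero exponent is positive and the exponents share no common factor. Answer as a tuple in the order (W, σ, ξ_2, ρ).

(2, -1, 1, 1)

M: e_1·(1) + e_2·(1) + e_3·(-2) + e_4·(1) = 0
L: e_1·(2) + e_2·(-1) + e_3·(-2) + e_4·(-3) = 0
T: e_1·(-2) + e_2·(-2) + e_3·(2) + e_4·(0) = 0
Solving this homogeneous linear system for the smallest-integer solution (first nonzero entry positive) gives (2, -1, 1, 1).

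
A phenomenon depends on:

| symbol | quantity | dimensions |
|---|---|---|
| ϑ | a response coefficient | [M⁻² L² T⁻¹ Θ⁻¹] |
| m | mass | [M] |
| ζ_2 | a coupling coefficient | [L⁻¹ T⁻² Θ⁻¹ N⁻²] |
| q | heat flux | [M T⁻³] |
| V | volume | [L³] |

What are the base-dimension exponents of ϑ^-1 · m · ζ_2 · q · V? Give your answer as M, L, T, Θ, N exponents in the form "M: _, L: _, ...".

M: 4, L: 0, T: -4, Θ: 0, N: -2

Collect each base-dimension exponent across the product:
  M: −(-2) + (1) + (0) + (1) + (0) = 4
  L: −(2) + (0) + (-1) + (0) + (3) = 0
  T: −(-1) + (0) + (-2) + (-3) + (0) = -4
  Θ: −(-1) + (0) + (-1) + (0) + (0) = 0
  N: −(0) + (0) + (-2) + (0) + (0) = -2
So the dimensions are [M⁴ T⁻⁴ N⁻²].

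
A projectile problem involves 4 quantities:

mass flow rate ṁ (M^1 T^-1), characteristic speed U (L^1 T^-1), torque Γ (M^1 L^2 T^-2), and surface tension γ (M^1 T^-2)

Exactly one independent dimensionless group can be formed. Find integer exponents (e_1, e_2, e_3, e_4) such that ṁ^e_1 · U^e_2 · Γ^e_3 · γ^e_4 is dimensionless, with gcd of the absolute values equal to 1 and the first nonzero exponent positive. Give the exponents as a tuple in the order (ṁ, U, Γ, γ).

M: e_1·(1) + e_2·(0) + e_3·(1) + e_4·(1) = 0
L: e_1·(0) + e_2·(1) + e_3·(2) + e_4·(0) = 0
T: e_1·(-1) + e_2·(-1) + e_3·(-2) + e_4·(-2) = 0
Solving this homogeneous linear system for the smallest-integer solution (first nonzero entry positive) gives (2, 2, -1, -1).

(2, 2, -1, -1)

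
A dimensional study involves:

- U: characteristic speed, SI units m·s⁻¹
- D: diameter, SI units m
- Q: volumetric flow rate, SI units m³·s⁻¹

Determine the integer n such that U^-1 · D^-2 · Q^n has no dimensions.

1

Balance the L exponent: (3)·n from Q, plus −(1) − 2·(1) = -3 from the rest, must sum to zero.
3n − 3 = 0, so n = 1.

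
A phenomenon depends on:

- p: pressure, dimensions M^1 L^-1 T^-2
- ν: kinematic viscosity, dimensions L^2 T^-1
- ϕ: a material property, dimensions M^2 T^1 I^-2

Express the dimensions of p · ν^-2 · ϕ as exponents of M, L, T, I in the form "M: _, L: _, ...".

M: 3, L: -5, T: 1, I: -2

Collect each base-dimension exponent across the product:
  M: (1) − 2·(0) + (2) = 3
  L: (-1) − 2·(2) + (0) = -5
  T: (-2) − 2·(-1) + (1) = 1
  I: (0) − 2·(0) + (-2) = -2
So the dimensions are [M³ L⁻⁵ T I⁻²].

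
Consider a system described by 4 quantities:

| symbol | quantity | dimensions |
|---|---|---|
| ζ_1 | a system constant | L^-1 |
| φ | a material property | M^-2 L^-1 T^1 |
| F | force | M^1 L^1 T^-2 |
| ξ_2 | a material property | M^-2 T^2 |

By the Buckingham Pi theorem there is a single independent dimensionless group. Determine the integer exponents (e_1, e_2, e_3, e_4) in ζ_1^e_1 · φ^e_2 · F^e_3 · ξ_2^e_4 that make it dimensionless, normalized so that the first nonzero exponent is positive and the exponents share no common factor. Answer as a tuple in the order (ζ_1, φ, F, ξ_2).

(4, -2, 2, 3)

M: e_1·(0) + e_2·(-2) + e_3·(1) + e_4·(-2) = 0
L: e_1·(-1) + e_2·(-1) + e_3·(1) + e_4·(0) = 0
T: e_1·(0) + e_2·(1) + e_3·(-2) + e_4·(2) = 0
Solving this homogeneous linear system for the smallest-integer solution (first nonzero entry positive) gives (4, -2, 2, 3).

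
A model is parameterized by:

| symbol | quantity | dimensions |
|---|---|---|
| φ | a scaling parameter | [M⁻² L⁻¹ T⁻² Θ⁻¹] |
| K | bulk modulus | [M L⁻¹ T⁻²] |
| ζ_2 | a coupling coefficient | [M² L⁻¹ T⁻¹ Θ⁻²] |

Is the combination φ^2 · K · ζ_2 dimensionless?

no

Sum the exponent of each base dimension across the product:
  M: 2·[φ]_M + [K]_M + [ζ_2]_M = 2·(-2) + (1) + (2) = -1
  L: 2·[φ]_L + [K]_L + [ζ_2]_L = 2·(-1) + (-1) + (-1) = -4
  T: 2·[φ]_T + [K]_T + [ζ_2]_T = 2·(-2) + (-2) + (-1) = -7
  Θ: 2·[φ]_Θ + [K]_Θ + [ζ_2]_Θ = 2·(-1) + (0) + (-2) = -4
Net dimensions [M⁻¹ L⁻⁴ T⁻⁷ Θ⁻⁴] ≠ [1] — not dimensionless.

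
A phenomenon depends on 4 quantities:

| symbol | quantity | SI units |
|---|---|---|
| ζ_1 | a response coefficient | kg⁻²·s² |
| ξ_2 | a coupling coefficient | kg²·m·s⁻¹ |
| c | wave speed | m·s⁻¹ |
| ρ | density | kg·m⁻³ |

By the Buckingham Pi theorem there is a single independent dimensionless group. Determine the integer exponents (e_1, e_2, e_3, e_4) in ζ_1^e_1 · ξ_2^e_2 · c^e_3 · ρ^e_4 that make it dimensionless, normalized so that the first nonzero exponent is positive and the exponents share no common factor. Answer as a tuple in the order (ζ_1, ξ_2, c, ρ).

(3, 2, 4, 2)

M: e_1·(-2) + e_2·(2) + e_3·(0) + e_4·(1) = 0
L: e_1·(0) + e_2·(1) + e_3·(1) + e_4·(-3) = 0
T: e_1·(2) + e_2·(-1) + e_3·(-1) + e_4·(0) = 0
Solving this homogeneous linear system for the smallest-integer solution (first nonzero entry positive) gives (3, 2, 4, 2).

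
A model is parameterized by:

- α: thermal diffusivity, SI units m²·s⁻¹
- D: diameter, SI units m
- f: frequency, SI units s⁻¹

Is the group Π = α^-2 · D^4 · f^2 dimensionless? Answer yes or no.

yes

Sum the exponent of each base dimension across the product:
  M: −2·[α]_M + 4·[D]_M + 2·[f]_M = −2·(0) + 4·(0) + 2·(0) = 0
  L: −2·[α]_L + 4·[D]_L + 2·[f]_L = −2·(2) + 4·(1) + 2·(0) = 0
  T: −2·[α]_T + 4·[D]_T + 2·[f]_T = −2·(-1) + 4·(0) + 2·(-1) = 0
  Θ: −2·[α]_Θ + 4·[D]_Θ + 2·[f]_Θ = −2·(0) + 4·(0) + 2·(0) = 0
All base exponents vanish — dimensionless.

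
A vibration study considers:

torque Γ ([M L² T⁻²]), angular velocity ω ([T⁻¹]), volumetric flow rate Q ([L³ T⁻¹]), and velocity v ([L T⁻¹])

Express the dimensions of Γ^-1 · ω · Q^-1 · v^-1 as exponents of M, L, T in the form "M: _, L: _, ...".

M: -1, L: -6, T: 3

Collect each base-dimension exponent across the product:
  M: −(1) + (0) − (0) − (0) = -1
  L: −(2) + (0) − (3) − (1) = -6
  T: −(-2) + (-1) − (-1) − (-1) = 3
So the dimensions are [M⁻¹ L⁻⁶ T³].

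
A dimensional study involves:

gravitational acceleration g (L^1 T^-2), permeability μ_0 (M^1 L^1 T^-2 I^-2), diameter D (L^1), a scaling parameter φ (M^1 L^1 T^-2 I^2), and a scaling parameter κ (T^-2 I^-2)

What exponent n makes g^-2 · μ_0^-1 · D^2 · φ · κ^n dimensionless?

Balance the T exponent: (-2)·n from κ, plus −2·(-2) − (-2) + 2·(0) + (-2) = 4 from the rest, must sum to zero.
-2n + 4 = 0, so n = 2.

2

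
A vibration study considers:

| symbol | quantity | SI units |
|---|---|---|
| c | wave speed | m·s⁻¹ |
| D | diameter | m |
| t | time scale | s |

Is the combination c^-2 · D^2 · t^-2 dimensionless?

Sum the exponent of each base dimension across the product:
  L: −2·[c]_L + 2·[D]_L − 2·[t]_L = −2·(1) + 2·(1) − 2·(0) = 0
  T: −2·[c]_T + 2·[D]_T − 2·[t]_T = −2·(-1) + 2·(0) − 2·(1) = 0
All base exponents vanish — dimensionless.

yes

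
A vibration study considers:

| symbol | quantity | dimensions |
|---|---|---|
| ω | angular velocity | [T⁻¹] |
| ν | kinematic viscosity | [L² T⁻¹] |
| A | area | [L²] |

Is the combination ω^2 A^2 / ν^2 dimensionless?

yes

Sum the exponent of each base dimension across the product:
  L: 2·[ω]_L − 2·[ν]_L + 2·[A]_L = 2·(0) − 2·(2) + 2·(2) = 0
  T: 2·[ω]_T − 2·[ν]_T + 2·[A]_T = 2·(-1) − 2·(-1) + 2·(0) = 0
All base exponents vanish — dimensionless.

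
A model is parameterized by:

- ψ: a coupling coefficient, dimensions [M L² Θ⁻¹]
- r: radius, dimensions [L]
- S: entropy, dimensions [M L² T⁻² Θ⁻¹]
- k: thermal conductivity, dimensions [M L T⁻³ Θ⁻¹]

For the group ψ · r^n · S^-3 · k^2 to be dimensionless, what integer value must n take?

2

Balance the L exponent: (1)·n from r, plus (2) − 3·(2) + 2·(1) = -2 from the rest, must sum to zero.
n − 2 = 0, so n = 2.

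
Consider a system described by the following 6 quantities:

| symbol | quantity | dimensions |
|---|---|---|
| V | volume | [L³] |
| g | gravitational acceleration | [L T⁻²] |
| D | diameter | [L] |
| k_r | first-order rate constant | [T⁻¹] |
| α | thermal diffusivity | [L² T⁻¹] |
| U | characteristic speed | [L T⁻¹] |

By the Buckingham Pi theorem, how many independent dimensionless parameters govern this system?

4

There are 6 variables and 2 base dimensions (L, T).
The dimension matrix has rank 2.
Independent dimensionless groups: 6 − 2 = 4.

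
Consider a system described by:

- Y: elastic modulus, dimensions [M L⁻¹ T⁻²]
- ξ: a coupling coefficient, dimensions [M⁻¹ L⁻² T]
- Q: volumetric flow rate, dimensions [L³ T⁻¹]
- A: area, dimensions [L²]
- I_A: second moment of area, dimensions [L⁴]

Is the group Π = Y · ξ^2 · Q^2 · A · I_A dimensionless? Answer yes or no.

Sum the exponent of each base dimension across the product:
  M: [Y]_M + 2·[ξ]_M + 2·[Q]_M + [A]_M + [I_A]_M = (1) + 2·(-1) + 2·(0) + (0) + (0) = -1
  L: [Y]_L + 2·[ξ]_L + 2·[Q]_L + [A]_L + [I_A]_L = (-1) + 2·(-2) + 2·(3) + (2) + (4) = 7
  T: [Y]_T + 2·[ξ]_T + 2·[Q]_T + [A]_T + [I_A]_T = (-2) + 2·(1) + 2·(-1) + (0) + (0) = -2
Net dimensions [M⁻¹ L⁷ T⁻²] ≠ [1] — not dimensionless.

no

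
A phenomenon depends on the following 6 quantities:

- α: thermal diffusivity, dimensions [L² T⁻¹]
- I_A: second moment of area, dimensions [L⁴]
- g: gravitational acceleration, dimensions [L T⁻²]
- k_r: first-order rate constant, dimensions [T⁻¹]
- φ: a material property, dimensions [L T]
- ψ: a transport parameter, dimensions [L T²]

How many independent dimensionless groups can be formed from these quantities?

4

There are 6 variables and 2 base dimensions (L, T).
The dimension matrix has rank 2.
Independent dimensionless groups: 6 − 2 = 4.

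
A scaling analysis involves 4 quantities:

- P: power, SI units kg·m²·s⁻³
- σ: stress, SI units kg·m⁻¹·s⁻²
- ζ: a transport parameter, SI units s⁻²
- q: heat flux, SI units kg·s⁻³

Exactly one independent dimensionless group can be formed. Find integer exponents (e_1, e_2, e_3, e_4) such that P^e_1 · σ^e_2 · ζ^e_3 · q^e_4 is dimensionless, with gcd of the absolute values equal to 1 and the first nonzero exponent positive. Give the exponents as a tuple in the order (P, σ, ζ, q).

(1, 2, 1, -3)

M: e_1·(1) + e_2·(1) + e_3·(0) + e_4·(1) = 0
L: e_1·(2) + e_2·(-1) + e_3·(0) + e_4·(0) = 0
T: e_1·(-3) + e_2·(-2) + e_3·(-2) + e_4·(-3) = 0
Solving this homogeneous linear system for the smallest-integer solution (first nonzero entry positive) gives (1, 2, 1, -3).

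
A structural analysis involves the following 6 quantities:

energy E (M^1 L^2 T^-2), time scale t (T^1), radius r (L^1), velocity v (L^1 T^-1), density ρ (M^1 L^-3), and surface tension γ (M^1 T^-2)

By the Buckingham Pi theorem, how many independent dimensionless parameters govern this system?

There are 6 variables and 3 base dimensions (M, L, T).
The dimension matrix has rank 3.
Independent dimensionless groups: 6 − 3 = 3.

3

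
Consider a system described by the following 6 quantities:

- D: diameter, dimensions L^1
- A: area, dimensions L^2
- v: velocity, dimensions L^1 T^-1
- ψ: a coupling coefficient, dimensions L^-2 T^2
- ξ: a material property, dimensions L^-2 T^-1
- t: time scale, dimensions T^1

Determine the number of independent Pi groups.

There are 6 variables and 2 base dimensions (L, T).
The dimension matrix has rank 2.
Independent dimensionless groups: 6 − 2 = 4.

4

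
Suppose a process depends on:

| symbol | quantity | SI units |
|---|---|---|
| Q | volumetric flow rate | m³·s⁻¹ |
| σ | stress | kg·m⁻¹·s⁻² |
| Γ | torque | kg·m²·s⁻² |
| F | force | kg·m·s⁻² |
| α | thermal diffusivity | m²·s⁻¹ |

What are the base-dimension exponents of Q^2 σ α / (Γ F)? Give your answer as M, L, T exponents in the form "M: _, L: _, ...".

Collect each base-dimension exponent across the product:
  M: 2·(0) + (1) − (1) − (1) + (0) = -1
  L: 2·(3) + (-1) − (2) − (1) + (2) = 4
  T: 2·(-1) + (-2) − (-2) − (-2) + (-1) = -1
So the dimensions are [M⁻¹ L⁴ T⁻¹].

M: -1, L: 4, T: -1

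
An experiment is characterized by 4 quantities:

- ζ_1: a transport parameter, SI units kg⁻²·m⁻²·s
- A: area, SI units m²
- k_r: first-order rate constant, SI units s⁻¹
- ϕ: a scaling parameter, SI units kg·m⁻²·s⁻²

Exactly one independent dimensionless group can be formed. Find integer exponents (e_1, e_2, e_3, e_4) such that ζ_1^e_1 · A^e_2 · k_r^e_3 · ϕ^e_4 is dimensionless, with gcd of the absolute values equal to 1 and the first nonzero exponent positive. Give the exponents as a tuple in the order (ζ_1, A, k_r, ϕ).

M: e_1·(-2) + e_2·(0) + e_3·(0) + e_4·(1) = 0
L: e_1·(-2) + e_2·(2) + e_3·(0) + e_4·(-2) = 0
T: e_1·(1) + e_2·(0) + e_3·(-1) + e_4·(-2) = 0
Solving this homogeneous linear system for the smallest-integer solution (first nonzero entry positive) gives (1, 3, -3, 2).

(1, 3, -3, 2)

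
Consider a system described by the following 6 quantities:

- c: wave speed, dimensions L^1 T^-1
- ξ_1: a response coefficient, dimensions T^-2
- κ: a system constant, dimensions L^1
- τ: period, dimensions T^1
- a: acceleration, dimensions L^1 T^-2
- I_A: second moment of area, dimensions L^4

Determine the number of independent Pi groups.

4

There are 6 variables and 2 base dimensions (L, T).
The dimension matrix has rank 2.
Independent dimensionless groups: 6 − 2 = 4.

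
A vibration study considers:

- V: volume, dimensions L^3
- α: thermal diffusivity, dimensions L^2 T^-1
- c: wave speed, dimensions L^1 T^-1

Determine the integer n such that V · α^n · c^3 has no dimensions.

Balance the L exponent: (2)·n from α, plus (3) + 3·(1) = 6 from the rest, must sum to zero.
2n + 6 = 0, so n = -3.

-3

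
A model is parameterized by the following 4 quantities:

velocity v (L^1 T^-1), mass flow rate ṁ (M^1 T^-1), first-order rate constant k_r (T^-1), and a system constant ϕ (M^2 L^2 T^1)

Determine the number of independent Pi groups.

1

There are 4 variables and 3 base dimensions (M, L, T).
The dimension matrix has rank 3.
Independent dimensionless groups: 4 − 3 = 1.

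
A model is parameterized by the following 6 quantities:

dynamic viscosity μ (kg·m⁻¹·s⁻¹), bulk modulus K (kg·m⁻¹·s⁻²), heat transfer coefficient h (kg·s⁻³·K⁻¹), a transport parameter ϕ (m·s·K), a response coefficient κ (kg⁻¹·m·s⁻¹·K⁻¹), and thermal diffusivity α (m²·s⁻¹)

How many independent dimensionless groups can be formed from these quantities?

There are 6 variables and 4 base dimensions (M, L, T, Θ).
The dimension matrix has rank 4.
Independent dimensionless groups: 6 − 4 = 2.

2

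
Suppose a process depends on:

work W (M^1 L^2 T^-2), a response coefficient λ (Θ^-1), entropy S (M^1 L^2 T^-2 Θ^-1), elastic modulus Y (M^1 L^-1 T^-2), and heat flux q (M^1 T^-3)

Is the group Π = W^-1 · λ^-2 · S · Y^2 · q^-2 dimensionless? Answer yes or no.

no

Sum the exponent of each base dimension across the product:
  M: −[W]_M − 2·[λ]_M + [S]_M + 2·[Y]_M − 2·[q]_M = −(1) − 2·(0) + (1) + 2·(1) − 2·(1) = 0
  L: −[W]_L − 2·[λ]_L + [S]_L + 2·[Y]_L − 2·[q]_L = −(2) − 2·(0) + (2) + 2·(-1) − 2·(0) = -2
  T: −[W]_T − 2·[λ]_T + [S]_T + 2·[Y]_T − 2·[q]_T = −(-2) − 2·(0) + (-2) + 2·(-2) − 2·(-3) = 2
  Θ: −[W]_Θ − 2·[λ]_Θ + [S]_Θ + 2·[Y]_Θ − 2·[q]_Θ = −(0) − 2·(-1) + (-1) + 2·(0) − 2·(0) = 1
Net dimensions [L⁻² T² Θ] ≠ [1] — not dimensionless.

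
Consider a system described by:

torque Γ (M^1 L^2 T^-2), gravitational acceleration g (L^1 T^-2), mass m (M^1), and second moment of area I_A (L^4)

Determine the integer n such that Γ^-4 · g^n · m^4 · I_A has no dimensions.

4

Balance the L exponent: (1)·n from g, plus −4·(2) + 4·(0) + (4) = -4 from the rest, must sum to zero.
n − 4 = 0, so n = 4.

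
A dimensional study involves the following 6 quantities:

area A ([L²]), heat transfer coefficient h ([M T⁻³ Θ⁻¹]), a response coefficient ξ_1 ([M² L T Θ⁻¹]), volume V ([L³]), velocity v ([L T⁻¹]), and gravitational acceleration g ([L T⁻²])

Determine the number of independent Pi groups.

2

There are 6 variables and 4 base dimensions (M, L, T, Θ).
The dimension matrix has rank 4.
Independent dimensionless groups: 6 − 4 = 2.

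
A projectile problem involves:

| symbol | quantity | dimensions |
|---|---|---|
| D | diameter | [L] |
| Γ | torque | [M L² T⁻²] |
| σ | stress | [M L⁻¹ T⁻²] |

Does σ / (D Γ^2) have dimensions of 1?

Sum the exponent of each base dimension across the product:
  M: −[D]_M − 2·[Γ]_M + [σ]_M = −(0) − 2·(1) + (1) = -1
  L: −[D]_L − 2·[Γ]_L + [σ]_L = −(1) − 2·(2) + (-1) = -6
  T: −[D]_T − 2·[Γ]_T + [σ]_T = −(0) − 2·(-2) + (-2) = 2
Net dimensions [M⁻¹ L⁻⁶ T²] ≠ [1] — not dimensionless.

no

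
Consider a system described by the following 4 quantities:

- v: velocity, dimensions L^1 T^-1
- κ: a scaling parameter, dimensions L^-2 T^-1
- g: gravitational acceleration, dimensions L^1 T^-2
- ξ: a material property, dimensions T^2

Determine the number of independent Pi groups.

There are 4 variables and 2 base dimensions (L, T).
The dimension matrix has rank 2.
Independent dimensionless groups: 4 − 2 = 2.

2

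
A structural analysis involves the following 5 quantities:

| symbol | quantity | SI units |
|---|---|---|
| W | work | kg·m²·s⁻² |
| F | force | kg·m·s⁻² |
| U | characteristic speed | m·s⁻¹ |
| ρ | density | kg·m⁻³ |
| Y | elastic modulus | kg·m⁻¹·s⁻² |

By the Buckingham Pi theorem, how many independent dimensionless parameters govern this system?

2

There are 5 variables and 3 base dimensions (M, L, T).
The dimension matrix has rank 3.
Independent dimensionless groups: 5 − 3 = 2.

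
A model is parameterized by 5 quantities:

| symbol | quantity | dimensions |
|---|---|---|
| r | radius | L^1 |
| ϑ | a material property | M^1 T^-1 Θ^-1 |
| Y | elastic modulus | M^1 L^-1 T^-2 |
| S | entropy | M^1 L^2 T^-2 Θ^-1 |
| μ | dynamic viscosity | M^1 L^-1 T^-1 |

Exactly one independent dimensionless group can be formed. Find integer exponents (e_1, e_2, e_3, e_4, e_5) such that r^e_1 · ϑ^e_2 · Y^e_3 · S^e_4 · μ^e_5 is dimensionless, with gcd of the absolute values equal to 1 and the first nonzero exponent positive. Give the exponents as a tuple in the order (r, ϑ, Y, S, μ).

(2, 1, 1, -1, -1)

M: e_1·(0) + e_2·(1) + e_3·(1) + e_4·(1) + e_5·(1) = 0
L: e_1·(1) + e_2·(0) + e_3·(-1) + e_4·(2) + e_5·(-1) = 0
T: e_1·(0) + e_2·(-1) + e_3·(-2) + e_4·(-2) + e_5·(-1) = 0
Θ: e_1·(0) + e_2·(-1) + e_3·(0) + e_4·(-1) + e_5·(0) = 0
Solving this homogeneous linear system for the smallest-integer solution (first nonzero entry positive) gives (2, 1, 1, -1, -1).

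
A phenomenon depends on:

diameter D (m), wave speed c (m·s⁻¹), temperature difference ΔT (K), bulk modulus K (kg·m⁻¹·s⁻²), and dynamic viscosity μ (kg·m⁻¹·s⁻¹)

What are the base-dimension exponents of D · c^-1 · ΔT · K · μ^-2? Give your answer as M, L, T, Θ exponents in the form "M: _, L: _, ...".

Collect each base-dimension exponent across the product:
  M: (0) − (0) + (0) + (1) − 2·(1) = -1
  L: (1) − (1) + (0) + (-1) − 2·(-1) = 1
  T: (0) − (-1) + (0) + (-2) − 2·(-1) = 1
  Θ: (0) − (0) + (1) + (0) − 2·(0) = 1
So the dimensions are [M⁻¹ L T Θ].

M: -1, L: 1, T: 1, Θ: 1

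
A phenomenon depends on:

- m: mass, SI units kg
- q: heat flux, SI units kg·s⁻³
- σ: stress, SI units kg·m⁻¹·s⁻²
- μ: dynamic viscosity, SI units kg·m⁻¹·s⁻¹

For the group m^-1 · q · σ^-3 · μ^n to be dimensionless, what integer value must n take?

Balance the M exponent: (1)·n from μ, plus −(1) + (1) − 3·(1) = -3 from the rest, must sum to zero.
n − 3 = 0, so n = 3.

3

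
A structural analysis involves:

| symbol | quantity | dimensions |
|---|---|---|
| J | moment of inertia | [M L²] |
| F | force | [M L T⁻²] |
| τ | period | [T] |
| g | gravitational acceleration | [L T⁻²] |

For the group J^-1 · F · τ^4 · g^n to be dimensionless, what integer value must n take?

1

Balance the L exponent: (1)·n from g, plus −(2) + (1) + 4·(0) = -1 from the rest, must sum to zero.
n − 1 = 0, so n = 1.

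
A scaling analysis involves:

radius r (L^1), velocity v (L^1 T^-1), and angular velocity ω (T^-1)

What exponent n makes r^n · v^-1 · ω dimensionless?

Balance the L exponent: (1)·n from r, plus −(1) + (0) = -1 from the rest, must sum to zero.
n − 1 = 0, so n = 1.

1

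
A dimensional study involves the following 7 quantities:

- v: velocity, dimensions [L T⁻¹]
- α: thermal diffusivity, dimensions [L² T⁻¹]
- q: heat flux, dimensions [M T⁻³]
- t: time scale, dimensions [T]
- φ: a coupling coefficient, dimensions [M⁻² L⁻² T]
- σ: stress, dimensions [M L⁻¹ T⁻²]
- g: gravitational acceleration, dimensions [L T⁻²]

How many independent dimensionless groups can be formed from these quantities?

There are 7 variables and 3 base dimensions (M, L, T).
The dimension matrix has rank 3.
Independent dimensionless groups: 7 − 3 = 4.

4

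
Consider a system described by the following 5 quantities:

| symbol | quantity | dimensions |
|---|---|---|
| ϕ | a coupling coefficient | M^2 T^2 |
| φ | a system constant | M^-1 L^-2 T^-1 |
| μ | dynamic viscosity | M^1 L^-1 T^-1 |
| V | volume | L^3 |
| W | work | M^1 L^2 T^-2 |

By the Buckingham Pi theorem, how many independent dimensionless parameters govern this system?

2

There are 5 variables and 3 base dimensions (M, L, T).
The dimension matrix has rank 3.
Independent dimensionless groups: 5 − 3 = 2.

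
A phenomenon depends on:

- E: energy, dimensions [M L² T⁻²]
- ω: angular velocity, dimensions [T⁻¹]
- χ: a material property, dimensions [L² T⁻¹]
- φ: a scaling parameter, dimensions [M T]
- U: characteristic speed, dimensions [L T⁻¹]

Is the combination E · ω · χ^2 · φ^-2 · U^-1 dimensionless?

Sum the exponent of each base dimension across the product:
  M: [E]_M + [ω]_M + 2·[χ]_M − 2·[φ]_M − [U]_M = (1) + (0) + 2·(0) − 2·(1) − (0) = -1
  L: [E]_L + [ω]_L + 2·[χ]_L − 2·[φ]_L − [U]_L = (2) + (0) + 2·(2) − 2·(0) − (1) = 5
  T: [E]_T + [ω]_T + 2·[χ]_T − 2·[φ]_T − [U]_T = (-2) + (-1) + 2·(-1) − 2·(1) − (-1) = -6
Net dimensions [M⁻¹ L⁵ T⁻⁶] ≠ [1] — not dimensionless.

no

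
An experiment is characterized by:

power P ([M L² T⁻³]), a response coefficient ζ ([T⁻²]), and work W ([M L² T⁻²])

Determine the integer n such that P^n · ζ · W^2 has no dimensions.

Balance the M exponent: (1)·n from P, plus (0) + 2·(1) = 2 from the rest, must sum to zero.
n + 2 = 0, so n = -2.

-2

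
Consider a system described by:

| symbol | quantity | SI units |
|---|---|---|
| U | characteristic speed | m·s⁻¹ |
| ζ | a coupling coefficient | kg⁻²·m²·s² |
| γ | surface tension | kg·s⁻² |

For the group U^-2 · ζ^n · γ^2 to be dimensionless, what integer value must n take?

Balance the M exponent: (-2)·n from ζ, plus −2·(0) + 2·(1) = 2 from the rest, must sum to zero.
-2n + 2 = 0, so n = 1.

1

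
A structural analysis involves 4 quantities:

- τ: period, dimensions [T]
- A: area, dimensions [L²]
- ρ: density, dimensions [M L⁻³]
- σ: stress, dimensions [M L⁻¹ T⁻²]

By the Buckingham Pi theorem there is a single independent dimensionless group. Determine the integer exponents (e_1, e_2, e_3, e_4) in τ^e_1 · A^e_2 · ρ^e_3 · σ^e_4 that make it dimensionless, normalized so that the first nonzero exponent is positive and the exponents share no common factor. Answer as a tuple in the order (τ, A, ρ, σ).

M: e_1·(0) + e_2·(0) + e_3·(1) + e_4·(1) = 0
L: e_1·(0) + e_2·(2) + e_3·(-3) + e_4·(-1) = 0
T: e_1·(1) + e_2·(0) + e_3·(0) + e_4·(-2) = 0
Solving this homogeneous linear system for the smallest-integer solution (first nonzero entry positive) gives (2, -1, -1, 1).

(2, -1, -1, 1)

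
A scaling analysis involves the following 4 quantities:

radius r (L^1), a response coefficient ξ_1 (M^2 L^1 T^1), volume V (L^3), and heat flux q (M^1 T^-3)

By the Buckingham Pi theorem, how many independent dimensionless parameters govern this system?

1

There are 4 variables and 3 base dimensions (M, L, T).
The dimension matrix has rank 3.
Independent dimensionless groups: 4 − 3 = 1.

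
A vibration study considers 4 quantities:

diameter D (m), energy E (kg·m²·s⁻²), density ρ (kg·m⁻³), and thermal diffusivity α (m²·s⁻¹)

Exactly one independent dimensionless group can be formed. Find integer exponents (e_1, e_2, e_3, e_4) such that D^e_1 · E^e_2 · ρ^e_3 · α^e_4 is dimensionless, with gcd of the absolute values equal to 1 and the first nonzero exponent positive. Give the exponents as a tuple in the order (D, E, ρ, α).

(1, -1, 1, 2)

M: e_1·(0) + e_2·(1) + e_3·(1) + e_4·(0) = 0
L: e_1·(1) + e_2·(2) + e_3·(-3) + e_4·(2) = 0
T: e_1·(0) + e_2·(-2) + e_3·(0) + e_4·(-1) = 0
Solving this homogeneous linear system for the smallest-integer solution (first nonzero entry positive) gives (1, -1, 1, 2).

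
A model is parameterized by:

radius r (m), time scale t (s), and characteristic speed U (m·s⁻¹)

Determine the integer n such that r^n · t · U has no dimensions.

-1

Balance the L exponent: (1)·n from r, plus (0) + (1) = 1 from the rest, must sum to zero.
n + 1 = 0, so n = -1.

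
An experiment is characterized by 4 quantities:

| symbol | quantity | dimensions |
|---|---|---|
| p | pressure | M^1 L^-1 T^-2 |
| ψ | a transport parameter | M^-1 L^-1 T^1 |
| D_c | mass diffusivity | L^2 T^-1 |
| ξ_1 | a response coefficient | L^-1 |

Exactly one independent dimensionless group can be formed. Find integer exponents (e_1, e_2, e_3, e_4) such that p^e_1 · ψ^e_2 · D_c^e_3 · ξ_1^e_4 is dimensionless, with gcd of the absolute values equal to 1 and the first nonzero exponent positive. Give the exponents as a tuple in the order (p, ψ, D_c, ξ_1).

M: e_1·(1) + e_2·(-1) + e_3·(0) + e_4·(0) = 0
L: e_1·(-1) + e_2·(-1) + e_3·(2) + e_4·(-1) = 0
T: e_1·(-2) + e_2·(1) + e_3·(-1) + e_4·(0) = 0
Solving this homogeneous linear system for the smallest-integer solution (first nonzero entry positive) gives (1, 1, -1, -4).

(1, 1, -1, -4)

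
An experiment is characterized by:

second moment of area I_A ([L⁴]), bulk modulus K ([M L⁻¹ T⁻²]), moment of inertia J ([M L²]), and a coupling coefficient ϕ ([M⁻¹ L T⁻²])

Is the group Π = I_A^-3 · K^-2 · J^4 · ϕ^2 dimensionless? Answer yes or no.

yes

Sum the exponent of each base dimension across the product:
  M: −3·[I_A]_M − 2·[K]_M + 4·[J]_M + 2·[ϕ]_M = −3·(0) − 2·(1) + 4·(1) + 2·(-1) = 0
  L: −3·[I_A]_L − 2·[K]_L + 4·[J]_L + 2·[ϕ]_L = −3·(4) − 2·(-1) + 4·(2) + 2·(1) = 0
  T: −3·[I_A]_T − 2·[K]_T + 4·[J]_T + 2·[ϕ]_T = −3·(0) − 2·(-2) + 4·(0) + 2·(-2) = 0
All base exponents vanish — dimensionless.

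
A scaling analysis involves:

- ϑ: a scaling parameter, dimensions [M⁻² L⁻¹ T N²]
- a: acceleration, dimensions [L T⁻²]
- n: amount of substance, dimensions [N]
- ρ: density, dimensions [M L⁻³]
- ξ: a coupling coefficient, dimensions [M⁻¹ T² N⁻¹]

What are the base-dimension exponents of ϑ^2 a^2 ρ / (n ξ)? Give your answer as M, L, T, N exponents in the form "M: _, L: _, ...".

Collect each base-dimension exponent across the product:
  M: 2·(-2) + 2·(0) − (0) + (1) − (-1) = -2
  L: 2·(-1) + 2·(1) − (0) + (-3) − (0) = -3
  T: 2·(1) + 2·(-2) − (0) + (0) − (2) = -4
  N: 2·(2) + 2·(0) − (1) + (0) − (-1) = 4
So the dimensions are [M⁻² L⁻³ T⁻⁴ N⁴].

M: -2, L: -3, T: -4, N: 4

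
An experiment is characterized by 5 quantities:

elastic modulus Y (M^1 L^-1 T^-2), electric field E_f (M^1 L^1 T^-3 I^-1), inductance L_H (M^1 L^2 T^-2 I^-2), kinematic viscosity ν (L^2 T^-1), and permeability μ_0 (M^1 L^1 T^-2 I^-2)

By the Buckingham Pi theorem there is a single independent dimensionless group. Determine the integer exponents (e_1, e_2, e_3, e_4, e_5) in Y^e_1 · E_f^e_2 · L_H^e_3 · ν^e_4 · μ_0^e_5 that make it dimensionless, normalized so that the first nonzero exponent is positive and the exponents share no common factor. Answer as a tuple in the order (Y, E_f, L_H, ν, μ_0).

M: e_1·(1) + e_2·(1) + e_3·(1) + e_4·(0) + e_5·(1) = 0
L: e_1·(-1) + e_2·(1) + e_3·(2) + e_4·(2) + e_5·(1) = 0
T: e_1·(-2) + e_2·(-3) + e_3·(-2) + e_4·(-1) + e_5·(-2) = 0
I: e_1·(0) + e_2·(-1) + e_3·(-2) + e_4·(0) + e_5·(-2) = 0
Solving this homogeneous linear system for the smallest-integer solution (first nonzero entry positive) gives (1, -2, -2, 2, 3).

(1, -2, -2, 2, 3)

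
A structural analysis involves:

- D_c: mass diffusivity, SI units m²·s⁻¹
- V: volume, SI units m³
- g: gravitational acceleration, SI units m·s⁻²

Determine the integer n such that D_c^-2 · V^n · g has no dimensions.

1

Balance the L exponent: (3)·n from V, plus −2·(2) + (1) = -3 from the rest, must sum to zero.
3n − 3 = 0, so n = 1.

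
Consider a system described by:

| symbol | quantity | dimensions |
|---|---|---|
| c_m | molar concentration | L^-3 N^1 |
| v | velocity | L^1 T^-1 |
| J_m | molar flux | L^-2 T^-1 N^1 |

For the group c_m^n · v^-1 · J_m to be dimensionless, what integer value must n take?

-1

Balance the L exponent: (-3)·n from c_m, plus −(1) + (-2) = -3 from the rest, must sum to zero.
-3n − 3 = 0, so n = -1.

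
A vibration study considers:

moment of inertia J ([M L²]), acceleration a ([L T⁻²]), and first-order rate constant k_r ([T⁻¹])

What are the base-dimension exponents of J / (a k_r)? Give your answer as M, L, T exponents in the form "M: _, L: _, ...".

M: 1, L: 1, T: 3

Collect each base-dimension exponent across the product:
  M: (1) − (0) − (0) = 1
  L: (2) − (1) − (0) = 1
  T: (0) − (-2) − (-1) = 3
So the dimensions are [M L T³].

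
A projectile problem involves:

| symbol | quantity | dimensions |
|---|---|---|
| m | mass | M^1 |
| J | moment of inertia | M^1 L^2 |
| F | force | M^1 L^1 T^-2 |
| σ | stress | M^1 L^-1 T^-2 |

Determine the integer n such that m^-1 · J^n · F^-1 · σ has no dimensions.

1

Balance the M exponent: (1)·n from J, plus −(1) − (1) + (1) = -1 from the rest, must sum to zero.
n − 1 = 0, so n = 1.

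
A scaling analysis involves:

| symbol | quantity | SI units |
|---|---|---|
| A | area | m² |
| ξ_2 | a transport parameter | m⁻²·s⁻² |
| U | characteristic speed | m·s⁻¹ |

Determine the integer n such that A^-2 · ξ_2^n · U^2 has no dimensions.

-1

Balance the L exponent: (-2)·n from ξ_2, plus −2·(2) + 2·(1) = -2 from the rest, must sum to zero.
-2n − 2 = 0, so n = -1.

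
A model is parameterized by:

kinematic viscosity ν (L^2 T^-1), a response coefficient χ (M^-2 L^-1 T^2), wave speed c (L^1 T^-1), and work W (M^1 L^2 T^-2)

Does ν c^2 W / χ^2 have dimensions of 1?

no

Sum the exponent of each base dimension across the product:
  M: [ν]_M − 2·[χ]_M + 2·[c]_M + [W]_M = (0) − 2·(-2) + 2·(0) + (1) = 5
  L: [ν]_L − 2·[χ]_L + 2·[c]_L + [W]_L = (2) − 2·(-1) + 2·(1) + (2) = 8
  T: [ν]_T − 2·[χ]_T + 2·[c]_T + [W]_T = (-1) − 2·(2) + 2·(-1) + (-2) = -9
Net dimensions [M⁵ L⁸ T⁻⁹] ≠ [1] — not dimensionless.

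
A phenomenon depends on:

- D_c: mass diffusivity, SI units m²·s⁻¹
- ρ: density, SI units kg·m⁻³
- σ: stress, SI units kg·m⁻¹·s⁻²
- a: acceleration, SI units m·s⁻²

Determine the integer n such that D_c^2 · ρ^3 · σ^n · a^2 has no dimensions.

-3

Balance the M exponent: (1)·n from σ, plus 2·(0) + 3·(1) + 2·(0) = 3 from the rest, must sum to zero.
n + 3 = 0, so n = -3.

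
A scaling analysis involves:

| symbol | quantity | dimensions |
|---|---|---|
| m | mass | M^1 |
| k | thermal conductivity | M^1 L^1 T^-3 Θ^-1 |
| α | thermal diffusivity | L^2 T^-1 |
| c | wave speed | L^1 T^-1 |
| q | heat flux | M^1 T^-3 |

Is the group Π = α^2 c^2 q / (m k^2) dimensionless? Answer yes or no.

Sum the exponent of each base dimension across the product:
  M: −[m]_M − 2·[k]_M + 2·[α]_M + 2·[c]_M + [q]_M = −(1) − 2·(1) + 2·(0) + 2·(0) + (1) = -2
  L: −[m]_L − 2·[k]_L + 2·[α]_L + 2·[c]_L + [q]_L = −(0) − 2·(1) + 2·(2) + 2·(1) + (0) = 4
  T: −[m]_T − 2·[k]_T + 2·[α]_T + 2·[c]_T + [q]_T = −(0) − 2·(-3) + 2·(-1) + 2·(-1) + (-3) = -1
  Θ: −[m]_Θ − 2·[k]_Θ + 2·[α]_Θ + 2·[c]_Θ + [q]_Θ = −(0) − 2·(-1) + 2·(0) + 2·(0) + (0) = 2
Net dimensions [M⁻² L⁴ T⁻¹ Θ²] ≠ [1] — not dimensionless.

no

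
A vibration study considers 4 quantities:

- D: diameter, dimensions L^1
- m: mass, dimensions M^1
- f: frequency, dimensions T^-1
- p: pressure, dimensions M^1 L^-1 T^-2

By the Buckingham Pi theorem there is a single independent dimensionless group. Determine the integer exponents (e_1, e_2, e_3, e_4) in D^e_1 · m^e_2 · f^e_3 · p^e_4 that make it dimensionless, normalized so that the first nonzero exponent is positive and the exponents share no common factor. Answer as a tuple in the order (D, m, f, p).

(1, -1, -2, 1)

M: e_1·(0) + e_2·(1) + e_3·(0) + e_4·(1) = 0
L: e_1·(1) + e_2·(0) + e_3·(0) + e_4·(-1) = 0
T: e_1·(0) + e_2·(0) + e_3·(-1) + e_4·(-2) = 0
Solving this homogeneous linear system for the smallest-integer solution (first nonzero entry positive) gives (1, -1, -2, 1).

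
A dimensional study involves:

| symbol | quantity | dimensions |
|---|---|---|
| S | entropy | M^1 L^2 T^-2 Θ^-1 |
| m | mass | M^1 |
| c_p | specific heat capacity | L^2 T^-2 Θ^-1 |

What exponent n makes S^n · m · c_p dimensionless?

Balance the M exponent: (1)·n from S, plus (1) + (0) = 1 from the rest, must sum to zero.
n + 1 = 0, so n = -1.

-1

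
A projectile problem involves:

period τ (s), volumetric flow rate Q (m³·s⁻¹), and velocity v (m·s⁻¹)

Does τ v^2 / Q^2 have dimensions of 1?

no

Sum the exponent of each base dimension across the product:
  L: [τ]_L − 2·[Q]_L + 2·[v]_L = (0) − 2·(3) + 2·(1) = -4
  T: [τ]_T − 2·[Q]_T + 2·[v]_T = (1) − 2·(-1) + 2·(-1) = 1
Net dimensions [L⁻⁴ T] ≠ [1] — not dimensionless.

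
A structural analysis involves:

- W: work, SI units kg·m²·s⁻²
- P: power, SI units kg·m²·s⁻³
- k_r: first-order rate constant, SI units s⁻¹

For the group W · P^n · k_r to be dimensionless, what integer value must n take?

-1

Balance the M exponent: (1)·n from P, plus (1) + (0) = 1 from the rest, must sum to zero.
n + 1 = 0, so n = -1.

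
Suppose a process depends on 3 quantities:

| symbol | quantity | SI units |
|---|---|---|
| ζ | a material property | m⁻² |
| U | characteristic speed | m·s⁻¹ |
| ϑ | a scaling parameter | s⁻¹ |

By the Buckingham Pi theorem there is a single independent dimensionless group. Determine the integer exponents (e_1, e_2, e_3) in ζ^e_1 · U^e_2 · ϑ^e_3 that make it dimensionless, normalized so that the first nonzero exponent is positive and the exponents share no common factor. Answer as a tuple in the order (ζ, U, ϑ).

L: e_1·(-2) + e_2·(1) + e_3·(0) = 0
T: e_1·(0) + e_2·(-1) + e_3·(-1) = 0
Solving this homogeneous linear system for the smallest-integer solution (first nonzero entry positive) gives (1, 2, -2).

(1, 2, -2)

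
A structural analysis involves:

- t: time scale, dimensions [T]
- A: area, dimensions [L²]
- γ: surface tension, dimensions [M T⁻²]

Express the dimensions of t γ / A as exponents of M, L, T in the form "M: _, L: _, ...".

M: 1, L: -2, T: -1

Collect each base-dimension exponent across the product:
  M: (0) − (0) + (1) = 1
  L: (0) − (2) + (0) = -2
  T: (1) − (0) + (-2) = -1
So the dimensions are [M L⁻² T⁻¹].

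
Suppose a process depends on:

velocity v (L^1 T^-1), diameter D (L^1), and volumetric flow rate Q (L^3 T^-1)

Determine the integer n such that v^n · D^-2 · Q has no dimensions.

Balance the L exponent: (1)·n from v, plus −2·(1) + (3) = 1 from the rest, must sum to zero.
n + 1 = 0, so n = -1.

-1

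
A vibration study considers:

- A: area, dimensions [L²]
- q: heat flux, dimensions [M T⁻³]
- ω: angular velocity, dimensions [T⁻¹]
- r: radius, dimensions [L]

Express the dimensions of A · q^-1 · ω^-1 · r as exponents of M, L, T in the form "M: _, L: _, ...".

Collect each base-dimension exponent across the product:
  M: (0) − (1) − (0) + (0) = -1
  L: (2) − (0) − (0) + (1) = 3
  T: (0) − (-3) − (-1) + (0) = 4
So the dimensions are [M⁻¹ L³ T⁴].

M: -1, L: 3, T: 4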